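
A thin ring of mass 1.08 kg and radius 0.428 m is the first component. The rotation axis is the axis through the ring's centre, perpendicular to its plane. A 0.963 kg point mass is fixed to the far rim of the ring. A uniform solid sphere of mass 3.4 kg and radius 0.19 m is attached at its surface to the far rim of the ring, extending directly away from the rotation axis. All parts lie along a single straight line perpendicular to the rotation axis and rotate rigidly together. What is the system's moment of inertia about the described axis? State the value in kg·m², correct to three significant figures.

Thin ring: I_cm = MR² = (1.08)(0.428)² = 0.19784 kg·m²; axis through the centre, so I = 0.19784 kg·m².
Point mass: I_cm = 0; centre at d = 0.428 m, so the parallel axis theorem gives I = 0 + (0.963)(0.428)² = 0.17641 kg·m².
Solid sphere: I_cm = (2/5)MR² = (2/5)(3.4)(0.19)² = 0.049096 kg·m²; centre at d = 0.428 + 0.19 = 0.618 m, so the parallel axis theorem gives I = 0.049096 + (3.4)(0.618)² = 1.3476 kg·m².
Total I = 0.19784 + 0.17641 + 1.3476 = 1.7219 kg·m².

1.72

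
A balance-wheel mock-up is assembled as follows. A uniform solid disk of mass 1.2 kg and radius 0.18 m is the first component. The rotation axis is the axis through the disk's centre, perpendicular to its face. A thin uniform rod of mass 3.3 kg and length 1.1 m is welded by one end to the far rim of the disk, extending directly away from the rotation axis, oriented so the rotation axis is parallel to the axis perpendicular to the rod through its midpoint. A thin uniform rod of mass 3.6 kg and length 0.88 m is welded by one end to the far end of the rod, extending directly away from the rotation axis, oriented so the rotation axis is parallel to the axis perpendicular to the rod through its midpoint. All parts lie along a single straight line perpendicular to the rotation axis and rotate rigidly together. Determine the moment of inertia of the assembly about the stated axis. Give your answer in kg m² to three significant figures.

13.0

Solid disk: I_cm = (1/2)MR² = (1/2)(1.2)(0.18)² = 0.01944 kg m²; axis through the centre, so I = 0.01944 kg m².
Thin rod: I_cm = (1/12)ML² = (1/12)(3.3)(1.1)² = 0.33275 kg m²; centre at d = 0.18 + 0.55 = 0.73 m, so I = I_cm + Md² gives I = 0.33275 + (3.3)(0.73)² = 2.0913 kg m².
Thin rod: I_cm = (1/12)ML² = (1/12)(3.6)(0.88)² = 0.23232 kg m²; centre at d = 0.18 + 0.55 + 0.55 + 0.44 = 1.72 m, so I = I_cm + Md² gives I = 0.23232 + (3.6)(1.72)² = 10.883 kg m².
Total I = 0.01944 + 2.0913 + 10.883 = 12.993 kg m².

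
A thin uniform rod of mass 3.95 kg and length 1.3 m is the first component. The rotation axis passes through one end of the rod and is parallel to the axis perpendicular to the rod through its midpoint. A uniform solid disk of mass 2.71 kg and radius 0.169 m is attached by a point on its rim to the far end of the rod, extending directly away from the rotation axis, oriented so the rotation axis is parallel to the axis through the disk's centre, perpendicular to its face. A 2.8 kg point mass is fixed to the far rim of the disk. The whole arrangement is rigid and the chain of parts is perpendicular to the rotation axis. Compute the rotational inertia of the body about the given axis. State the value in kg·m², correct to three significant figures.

15.6

Thin rod: I_cm = (1/12)ML² = (1/12)(3.95)(1.3)² = 0.55629 kg·m²; centre at d = 0.65 m, so I = I_cm + Md² gives I = 0.55629 + (3.95)(0.65)² = 2.2252 kg·m².
Solid disk: I_cm = (1/2)MR² = (1/2)(2.71)(0.169)² = 0.0387 kg·m²; centre at d = 0.65 + 0.65 + 0.169 = 1.469 m, so I = I_cm + Md² gives I = 0.0387 + (2.71)(1.469)² = 5.8868 kg·m².
Point mass: I_cm = 0; centre at d = 0.65 + 0.65 + 0.169 + 0.169 = 1.638 m, so I = I_cm + Md² gives I = 0 + (2.8)(1.638)² = 7.5125 kg·m².
Total I = 2.2252 + 5.8868 + 7.5125 = 15.624 kg·m².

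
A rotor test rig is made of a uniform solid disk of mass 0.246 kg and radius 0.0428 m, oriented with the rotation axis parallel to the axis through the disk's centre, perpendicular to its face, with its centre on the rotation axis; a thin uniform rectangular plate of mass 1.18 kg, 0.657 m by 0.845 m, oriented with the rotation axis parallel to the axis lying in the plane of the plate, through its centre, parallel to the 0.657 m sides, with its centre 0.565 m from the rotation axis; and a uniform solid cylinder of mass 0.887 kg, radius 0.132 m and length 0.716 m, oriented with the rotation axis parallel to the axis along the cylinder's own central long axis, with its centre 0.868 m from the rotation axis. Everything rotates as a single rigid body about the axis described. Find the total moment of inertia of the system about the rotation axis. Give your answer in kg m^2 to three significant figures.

1.12

Solid disk: I_cm = (1/2)MR² = (1/2)(0.246)(0.0428)² = 0.00022532 kg m^2; axis through the centre, so I = 0.00022532 kg m^2.
Rectangular plate: I_cm = (1/12)Mb² = (1/12)(1.18)(0.845)² = 0.070212 kg m^2; centre at d = 0.565 m, so I = I_cm + Md² gives I = 0.070212 + (1.18)(0.565)² = 0.4469 kg m^2.
Solid cylinder: I_cm = (1/2)MR² = (1/2)(0.887)(0.132)² = 0.0077275 kg m^2; centre at d = 0.868 m, so I = I_cm + Md² gives I = 0.0077275 + (0.887)(0.868)² = 0.67601 kg m^2.
Total I = 0.00022532 + 0.4469 + 0.67601 = 1.1231 kg m^2.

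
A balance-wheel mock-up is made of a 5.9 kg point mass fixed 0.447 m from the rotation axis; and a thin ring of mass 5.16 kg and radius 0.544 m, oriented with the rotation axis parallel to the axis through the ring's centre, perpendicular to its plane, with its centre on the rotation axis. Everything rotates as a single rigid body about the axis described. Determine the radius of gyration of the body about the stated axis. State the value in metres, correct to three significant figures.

0.495

Point mass: I_cm = 0; centre at d = 0.447 m, so the parallel axis theorem gives I = 0 + (5.9)(0.447)² = 1.1789 kg m².
Thin ring: I_cm = MR² = (5.16)(0.544)² = 1.527 kg m²; axis through the centre, so I = 1.527 kg m².
Total I = 2.7059 kg m²; total mass M = 11.06 kg.
k = √(I/M) = √(2.7059/11.06) = 0.49463 m.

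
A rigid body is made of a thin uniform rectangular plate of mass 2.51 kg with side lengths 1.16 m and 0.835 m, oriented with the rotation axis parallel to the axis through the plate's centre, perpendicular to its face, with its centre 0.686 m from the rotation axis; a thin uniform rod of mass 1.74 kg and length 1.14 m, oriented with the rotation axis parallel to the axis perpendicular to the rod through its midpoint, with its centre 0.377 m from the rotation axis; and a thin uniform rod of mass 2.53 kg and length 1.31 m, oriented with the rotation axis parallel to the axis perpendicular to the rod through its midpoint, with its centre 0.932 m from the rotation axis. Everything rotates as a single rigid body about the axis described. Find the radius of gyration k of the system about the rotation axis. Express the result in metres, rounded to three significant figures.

Rectangular plate: I_cm = (1/12)M(a²+b²) = (1/12)(2.51)[(1.16)² + (0.835)²] = 0.42729 kg·m²; centre at d = 0.686 m, so I = I_cm + Md² gives I = 0.42729 + (2.51)(0.686)² = 1.6085 kg·m².
Thin rod: I_cm = (1/12)ML² = (1/12)(1.74)(1.14)² = 0.18844 kg·m²; centre at d = 0.377 m, so I = I_cm + Md² gives I = 0.18844 + (1.74)(0.377)² = 0.43575 kg·m².
Thin rod: I_cm = (1/12)ML² = (1/12)(2.53)(1.31)² = 0.36181 kg·m²; centre at d = 0.932 m, so I = I_cm + Md² gives I = 0.36181 + (2.53)(0.932)² = 2.5594 kg·m².
Total I = 4.6037 kg·m²; total mass M = 6.78 kg.
k = √(I/M) = √(4.6037/6.78) = 0.82402 m.

0.824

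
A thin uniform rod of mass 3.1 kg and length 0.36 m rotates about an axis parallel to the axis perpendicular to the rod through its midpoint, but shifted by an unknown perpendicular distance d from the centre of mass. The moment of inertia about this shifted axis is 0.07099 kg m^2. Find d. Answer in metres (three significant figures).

About the centre-of-mass axis, I_cm = (1/12)ML² = (1/12)(3.1)(0.36)² = 0.03348 kg m^2.
Parallel axis theorem: I = I_cm + Md², so Md² = 0.07099 − 0.03348 = 0.03751 kg m^2.
d = √(0.03751 / 3.1) = 0.11 m.

0.110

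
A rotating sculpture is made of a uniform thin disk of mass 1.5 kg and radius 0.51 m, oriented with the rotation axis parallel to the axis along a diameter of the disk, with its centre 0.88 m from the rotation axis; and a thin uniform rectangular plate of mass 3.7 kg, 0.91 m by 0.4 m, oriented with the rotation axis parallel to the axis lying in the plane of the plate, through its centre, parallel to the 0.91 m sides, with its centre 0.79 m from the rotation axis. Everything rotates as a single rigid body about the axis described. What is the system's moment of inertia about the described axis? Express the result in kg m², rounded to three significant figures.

Thin disk: I_cm = (1/4)MR² = (1/4)(1.5)(0.51)² = 0.097537 kg m²; centre at d = 0.88 m, so the parallel axis theorem gives I = 0.097537 + (1.5)(0.88)² = 1.2591 kg m².
Rectangular plate: I_cm = (1/12)Mb² = (1/12)(3.7)(0.4)² = 0.049333 kg m²; centre at d = 0.79 m, so the parallel axis theorem gives I = 0.049333 + (3.7)(0.79)² = 2.3585 kg m².
Total I = 1.2591 + 2.3585 = 3.6176 kg m².

3.62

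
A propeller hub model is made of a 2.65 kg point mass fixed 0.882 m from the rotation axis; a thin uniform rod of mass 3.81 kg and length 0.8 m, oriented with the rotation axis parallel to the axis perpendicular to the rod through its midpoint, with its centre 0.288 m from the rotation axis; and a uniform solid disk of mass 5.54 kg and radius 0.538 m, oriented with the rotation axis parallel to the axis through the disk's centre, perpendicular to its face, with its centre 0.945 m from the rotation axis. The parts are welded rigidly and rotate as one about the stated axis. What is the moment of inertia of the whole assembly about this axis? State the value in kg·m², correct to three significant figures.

8.33

Point mass: I_cm = 0; centre at d = 0.882 m, so the parallel axis theorem gives I = 0 + (2.65)(0.882)² = 2.0615 kg·m².
Thin rod: I_cm = (1/12)ML² = (1/12)(3.81)(0.8)² = 0.2032 kg·m²; centre at d = 0.288 m, so the parallel axis theorem gives I = 0.2032 + (3.81)(0.288)² = 0.51922 kg·m².
Solid disk: I_cm = (1/2)MR² = (1/2)(5.54)(0.538)² = 0.80176 kg·m²; centre at d = 0.945 m, so the parallel axis theorem gives I = 0.80176 + (5.54)(0.945)² = 5.7491 kg·m².
Total I = 2.0615 + 0.51922 + 5.7491 = 8.3298 kg·m².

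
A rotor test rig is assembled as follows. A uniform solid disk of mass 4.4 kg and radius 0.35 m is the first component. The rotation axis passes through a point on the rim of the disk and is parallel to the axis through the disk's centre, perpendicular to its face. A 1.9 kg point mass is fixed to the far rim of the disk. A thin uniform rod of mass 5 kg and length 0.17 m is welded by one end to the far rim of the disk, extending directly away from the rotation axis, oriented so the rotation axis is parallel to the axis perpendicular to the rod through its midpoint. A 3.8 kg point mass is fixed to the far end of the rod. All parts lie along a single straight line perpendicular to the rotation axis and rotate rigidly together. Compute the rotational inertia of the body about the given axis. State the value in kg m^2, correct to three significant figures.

Solid disk: I_cm = (1/2)MR² = (1/2)(4.4)(0.35)² = 0.2695 kg m^2; centre at d = 0.35 m, so the parallel axis theorem gives I = 0.2695 + (4.4)(0.35)² = 0.8085 kg m^2.
Point mass: I_cm = 0; centre at d = 0.35 + 0.35 = 0.7 m, so the parallel axis theorem gives I = 0 + (1.9)(0.7)² = 0.931 kg m^2.
Thin rod: I_cm = (1/12)ML² = (1/12)(5)(0.17)² = 0.012042 kg m^2; centre at d = 0.35 + 0.35 + 0.085 = 0.785 m, so the parallel axis theorem gives I = 0.012042 + (5)(0.785)² = 3.0932 kg m^2.
Point mass: I_cm = 0; centre at d = 0.35 + 0.35 + 0.085 + 0.085 = 0.87 m, so the parallel axis theorem gives I = 0 + (3.8)(0.87)² = 2.8762 kg m^2.
Total I = 0.8085 + 0.931 + 3.0932 + 2.8762 = 7.7089 kg m^2.

7.71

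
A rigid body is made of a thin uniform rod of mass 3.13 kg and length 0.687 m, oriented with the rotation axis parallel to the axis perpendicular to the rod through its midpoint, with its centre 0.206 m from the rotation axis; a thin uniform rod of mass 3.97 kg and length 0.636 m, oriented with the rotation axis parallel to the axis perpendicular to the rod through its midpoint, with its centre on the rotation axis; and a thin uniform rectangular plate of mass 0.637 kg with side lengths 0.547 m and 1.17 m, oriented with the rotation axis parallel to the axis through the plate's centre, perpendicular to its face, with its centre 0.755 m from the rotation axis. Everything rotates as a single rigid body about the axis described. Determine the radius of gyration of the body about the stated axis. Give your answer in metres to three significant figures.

Thin rod: I_cm = (1/12)ML² = (1/12)(3.13)(0.687)² = 0.12311 kg m^2; centre at d = 0.206 m, so I = I_cm + Md² gives I = 0.12311 + (3.13)(0.206)² = 0.25593 kg m^2.
Thin rod: I_cm = (1/12)ML² = (1/12)(3.97)(0.636)² = 0.13382 kg m^2; axis through the centre, so I = 0.13382 kg m^2.
Rectangular plate: I_cm = (1/12)M(a²+b²) = (1/12)(0.637)[(0.547)² + (1.17)²] = 0.088549 kg m^2; centre at d = 0.755 m, so I = I_cm + Md² gives I = 0.088549 + (0.637)(0.755)² = 0.45165 kg m^2.
Total I = 0.84141 kg m^2; total mass M = 7.737 kg.
k = √(I/M) = √(0.84141/7.737) = 0.32977 m.

0.330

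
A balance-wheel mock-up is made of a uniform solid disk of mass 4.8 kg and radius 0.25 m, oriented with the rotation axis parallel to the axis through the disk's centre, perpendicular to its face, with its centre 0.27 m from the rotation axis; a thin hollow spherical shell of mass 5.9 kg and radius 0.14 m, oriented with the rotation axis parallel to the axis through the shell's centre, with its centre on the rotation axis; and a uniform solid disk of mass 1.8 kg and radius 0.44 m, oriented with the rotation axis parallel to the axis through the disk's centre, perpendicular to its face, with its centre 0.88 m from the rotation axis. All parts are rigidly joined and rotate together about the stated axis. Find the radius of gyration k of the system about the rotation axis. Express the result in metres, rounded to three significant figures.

0.414

Solid disk: I_cm = (1/2)MR² = (1/2)(4.8)(0.25)² = 0.15 kg·m²; centre at d = 0.27 m, so I = I_cm + Md² gives I = 0.15 + (4.8)(0.27)² = 0.49992 kg·m².
Spherical shell: I_cm = (2/3)MR² = (2/3)(5.9)(0.14)² = 0.077093 kg·m²; axis through the centre, so I = 0.077093 kg·m².
Solid disk: I_cm = (1/2)MR² = (1/2)(1.8)(0.44)² = 0.17424 kg·m²; centre at d = 0.88 m, so I = I_cm + Md² gives I = 0.17424 + (1.8)(0.88)² = 1.5682 kg·m².
Total I = 2.1452 kg·m²; total mass M = 12.5 kg.
k = √(I/M) = √(2.1452/12.5) = 0.41426 m.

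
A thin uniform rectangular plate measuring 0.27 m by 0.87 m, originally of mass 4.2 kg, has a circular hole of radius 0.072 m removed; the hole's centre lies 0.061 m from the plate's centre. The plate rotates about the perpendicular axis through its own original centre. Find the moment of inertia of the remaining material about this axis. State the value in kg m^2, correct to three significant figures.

0.289

Unpierced body about its centre: I₀ = (1/12)M(a²+b²) = (1/12)(4.2)[(0.27)² + (0.87)²] = 0.29043 kg m^2.
The removed disk has mass m = M·πr²/(ab) = (4.2)·π(0.072)²/(0.27·0.87) = 0.29119 kg (same uniform areal density).
Its moment of inertia about the rotation axis (parallel-axis theorem): I_hole = (1/2)mr² + md² = (1/2)(0.29119)(0.072)² + (0.29119)(0.061)² = 0.0018383 kg m^2.
Treating the hole as negative mass, I = I₀ − I_hole = 0.29043 − 0.0018383 = 0.28859 kg m^2.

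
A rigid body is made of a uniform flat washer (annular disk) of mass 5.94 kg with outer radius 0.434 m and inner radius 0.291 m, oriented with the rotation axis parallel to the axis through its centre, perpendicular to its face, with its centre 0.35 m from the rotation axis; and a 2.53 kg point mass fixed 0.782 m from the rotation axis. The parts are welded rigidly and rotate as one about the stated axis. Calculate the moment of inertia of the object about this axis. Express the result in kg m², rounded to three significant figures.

3.09

Annular disk: I_cm = (1/2)M(R²+r²) = (1/2)(5.94)[(0.434)² + (0.291)²] = 0.81092 kg m²; centre at d = 0.35 m, so I = I_cm + Md² gives I = 0.81092 + (5.94)(0.35)² = 1.5386 kg m².
Point mass: I_cm = 0; centre at d = 0.782 m, so I = I_cm + Md² gives I = 0 + (2.53)(0.782)² = 1.5472 kg m².
Total I = 1.5386 + 1.5472 = 3.0857 kg m².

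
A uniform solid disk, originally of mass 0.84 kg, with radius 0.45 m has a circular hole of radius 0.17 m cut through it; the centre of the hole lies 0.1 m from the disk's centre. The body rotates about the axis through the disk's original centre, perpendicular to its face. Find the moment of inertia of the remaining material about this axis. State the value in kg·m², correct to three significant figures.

0.0821

Unpierced body about its centre: I₀ = (1/2)MR² = (1/2)(0.84)(0.45)² = 0.08505 kg·m².
The removed disk has mass m = M·(r/R)² = (0.84)(0.17/0.45)² = 0.11988 kg (same uniform areal density).
Its moment of inertia about the rotation axis (parallel-axis theorem): I_hole = (1/2)mr² + md² = (1/2)(0.11988)(0.17)² + (0.11988)(0.1)² = 0.0029311 kg·m².
Treating the hole as negative mass, I = I₀ − I_hole = 0.08505 − 0.0029311 = 0.082119 kg·m².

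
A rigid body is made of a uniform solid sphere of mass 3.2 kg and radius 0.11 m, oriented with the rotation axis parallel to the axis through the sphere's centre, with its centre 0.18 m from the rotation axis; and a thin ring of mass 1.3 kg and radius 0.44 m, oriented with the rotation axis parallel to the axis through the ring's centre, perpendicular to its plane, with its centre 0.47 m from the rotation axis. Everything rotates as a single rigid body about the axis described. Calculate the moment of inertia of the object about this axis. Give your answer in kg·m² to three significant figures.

Solid sphere: I_cm = (2/5)MR² = (2/5)(3.2)(0.11)² = 0.015488 kg·m²; centre at d = 0.18 m, so I = I_cm + Md² gives I = 0.015488 + (3.2)(0.18)² = 0.11917 kg·m².
Thin ring: I_cm = MR² = (1.3)(0.44)² = 0.25168 kg·m²; centre at d = 0.47 m, so I = I_cm + Md² gives I = 0.25168 + (1.3)(0.47)² = 0.53885 kg·m².
Total I = 0.11917 + 0.53885 = 0.65802 kg·m².

0.658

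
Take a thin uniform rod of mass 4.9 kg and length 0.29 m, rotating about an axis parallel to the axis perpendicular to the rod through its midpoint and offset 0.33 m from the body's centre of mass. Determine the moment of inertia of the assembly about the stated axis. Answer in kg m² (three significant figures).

I_cm = (1/12)ML² = (1/12)(4.9)(0.29)² = 0.034341 kg m²; centre at d = 0.33 m, so the parallel axis theorem gives I = 0.034341 + (4.9)(0.33)² = 0.56795 kg m².

0.568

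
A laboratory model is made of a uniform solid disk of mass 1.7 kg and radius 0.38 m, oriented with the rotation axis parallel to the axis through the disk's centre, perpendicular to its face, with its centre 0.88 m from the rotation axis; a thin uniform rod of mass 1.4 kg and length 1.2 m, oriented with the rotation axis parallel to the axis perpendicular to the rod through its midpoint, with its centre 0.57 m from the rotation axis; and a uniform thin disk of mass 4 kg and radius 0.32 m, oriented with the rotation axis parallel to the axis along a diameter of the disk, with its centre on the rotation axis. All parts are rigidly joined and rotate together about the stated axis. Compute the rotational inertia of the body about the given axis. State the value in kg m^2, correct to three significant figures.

Solid disk: I_cm = (1/2)MR² = (1/2)(1.7)(0.38)² = 0.12274 kg m^2; centre at d = 0.88 m, so the parallel axis theorem gives I = 0.12274 + (1.7)(0.88)² = 1.4392 kg m^2.
Thin rod: I_cm = (1/12)ML² = (1/12)(1.4)(1.2)² = 0.168 kg m^2; centre at d = 0.57 m, so the parallel axis theorem gives I = 0.168 + (1.4)(0.57)² = 0.62286 kg m^2.
Thin disk: I_cm = (1/4)MR² = (1/4)(4)(0.32)² = 0.1024 kg m^2; axis through the centre, so I = 0.1024 kg m^2.
Total I = 1.4392 + 0.62286 + 0.1024 = 2.1645 kg m^2.

2.16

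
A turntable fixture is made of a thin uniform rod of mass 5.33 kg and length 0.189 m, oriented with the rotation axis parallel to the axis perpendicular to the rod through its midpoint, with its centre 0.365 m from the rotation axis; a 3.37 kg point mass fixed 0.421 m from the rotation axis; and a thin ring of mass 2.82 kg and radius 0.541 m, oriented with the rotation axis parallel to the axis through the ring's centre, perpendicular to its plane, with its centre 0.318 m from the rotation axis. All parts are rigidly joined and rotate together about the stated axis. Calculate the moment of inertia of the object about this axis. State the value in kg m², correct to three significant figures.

2.43

Thin rod: I_cm = (1/12)ML² = (1/12)(5.33)(0.189)² = 0.015866 kg m²; centre at d = 0.365 m, so the parallel axis theorem gives I = 0.015866 + (5.33)(0.365)² = 0.72596 kg m².
Point mass: I_cm = 0; centre at d = 0.421 m, so the parallel axis theorem gives I = 0 + (3.37)(0.421)² = 0.5973 kg m².
Thin ring: I_cm = MR² = (2.82)(0.541)² = 0.82536 kg m²; centre at d = 0.318 m, so the parallel axis theorem gives I = 0.82536 + (2.82)(0.318)² = 1.1105 kg m².
Total I = 0.72596 + 0.5973 + 1.1105 = 2.4338 kg m².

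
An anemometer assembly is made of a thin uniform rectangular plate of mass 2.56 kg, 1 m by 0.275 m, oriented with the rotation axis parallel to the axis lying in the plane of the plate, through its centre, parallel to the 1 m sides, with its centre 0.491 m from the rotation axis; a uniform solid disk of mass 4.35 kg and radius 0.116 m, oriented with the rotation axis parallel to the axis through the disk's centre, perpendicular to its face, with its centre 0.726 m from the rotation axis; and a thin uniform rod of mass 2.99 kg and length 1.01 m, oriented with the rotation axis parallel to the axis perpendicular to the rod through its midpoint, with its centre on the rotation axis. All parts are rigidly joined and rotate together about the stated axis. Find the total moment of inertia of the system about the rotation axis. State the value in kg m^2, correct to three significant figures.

3.21

Rectangular plate: I_cm = (1/12)Mb² = (1/12)(2.56)(0.275)² = 0.016133 kg m^2; centre at d = 0.491 m, so the parallel axis theorem gives I = 0.016133 + (2.56)(0.491)² = 0.6333 kg m^2.
Solid disk: I_cm = (1/2)MR² = (1/2)(4.35)(0.116)² = 0.029267 kg m^2; centre at d = 0.726 m, so the parallel axis theorem gives I = 0.029267 + (4.35)(0.726)² = 2.322 kg m^2.
Thin rod: I_cm = (1/12)ML² = (1/12)(2.99)(1.01)² = 0.25417 kg m^2; axis through the centre, so I = 0.25417 kg m^2.
Total I = 0.6333 + 2.322 + 0.25417 = 3.2095 kg m^2.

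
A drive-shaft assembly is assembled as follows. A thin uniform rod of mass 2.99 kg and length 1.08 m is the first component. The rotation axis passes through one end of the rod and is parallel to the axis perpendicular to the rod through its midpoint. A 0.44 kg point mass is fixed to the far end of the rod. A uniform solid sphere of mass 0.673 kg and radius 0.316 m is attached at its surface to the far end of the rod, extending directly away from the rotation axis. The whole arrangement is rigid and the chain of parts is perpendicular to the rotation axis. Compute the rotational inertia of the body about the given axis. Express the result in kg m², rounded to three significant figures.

3.01

Thin rod: I_cm = (1/12)ML² = (1/12)(2.99)(1.08)² = 0.29063 kg m²; centre at d = 0.54 m, so the parallel axis theorem gives I = 0.29063 + (2.99)(0.54)² = 1.1625 kg m².
Point mass: I_cm = 0; centre at d = 0.54 + 0.54 = 1.08 m, so the parallel axis theorem gives I = 0 + (0.44)(1.08)² = 0.51322 kg m².
Solid sphere: I_cm = (2/5)MR² = (2/5)(0.673)(0.316)² = 0.026881 kg m²; centre at d = 0.54 + 0.54 + 0.316 = 1.396 m, so the parallel axis theorem gives I = 0.026881 + (0.673)(1.396)² = 1.3384 kg m².
Total I = 1.1625 + 0.51322 + 1.3384 = 3.0142 kg m².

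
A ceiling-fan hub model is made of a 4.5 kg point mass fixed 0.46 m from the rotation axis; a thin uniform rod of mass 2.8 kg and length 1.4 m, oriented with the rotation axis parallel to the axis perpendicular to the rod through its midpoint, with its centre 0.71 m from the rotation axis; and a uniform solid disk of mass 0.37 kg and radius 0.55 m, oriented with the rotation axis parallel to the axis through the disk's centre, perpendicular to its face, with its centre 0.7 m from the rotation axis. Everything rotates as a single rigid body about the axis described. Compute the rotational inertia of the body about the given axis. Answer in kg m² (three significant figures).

Point mass: I_cm = 0; centre at d = 0.46 m, so the parallel axis theorem gives I = 0 + (4.5)(0.46)² = 0.9522 kg m².
Thin rod: I_cm = (1/12)ML² = (1/12)(2.8)(1.4)² = 0.45733 kg m²; centre at d = 0.71 m, so the parallel axis theorem gives I = 0.45733 + (2.8)(0.71)² = 1.8688 kg m².
Solid disk: I_cm = (1/2)MR² = (1/2)(0.37)(0.55)² = 0.055963 kg m²; centre at d = 0.7 m, so the parallel axis theorem gives I = 0.055963 + (0.37)(0.7)² = 0.23726 kg m².
Total I = 0.9522 + 1.8688 + 0.23726 = 3.0583 kg m².

3.06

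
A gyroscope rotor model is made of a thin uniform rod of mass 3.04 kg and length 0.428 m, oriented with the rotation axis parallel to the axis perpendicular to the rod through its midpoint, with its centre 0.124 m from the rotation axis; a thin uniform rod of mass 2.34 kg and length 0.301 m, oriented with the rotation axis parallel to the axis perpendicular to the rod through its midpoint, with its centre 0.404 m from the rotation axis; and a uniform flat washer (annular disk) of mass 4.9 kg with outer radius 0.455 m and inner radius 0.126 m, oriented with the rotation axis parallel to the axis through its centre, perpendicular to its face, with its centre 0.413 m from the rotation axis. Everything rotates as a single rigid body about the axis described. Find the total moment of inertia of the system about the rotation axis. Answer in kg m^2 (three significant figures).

1.87

Thin rod: I_cm = (1/12)ML² = (1/12)(3.04)(0.428)² = 0.046407 kg m^2; centre at d = 0.124 m, so I = I_cm + Md² gives I = 0.046407 + (3.04)(0.124)² = 0.09315 kg m^2.
Thin rod: I_cm = (1/12)ML² = (1/12)(2.34)(0.301)² = 0.017667 kg m^2; centre at d = 0.404 m, so I = I_cm + Md² gives I = 0.017667 + (2.34)(0.404)² = 0.39959 kg m^2.
Annular disk: I_cm = (1/2)M(R²+r²) = (1/2)(4.9)[(0.455)² + (0.126)²] = 0.54611 kg m^2; centre at d = 0.413 m, so I = I_cm + Md² gives I = 0.54611 + (4.9)(0.413)² = 1.3819 kg m^2.
Total I = 0.09315 + 0.39959 + 1.3819 = 1.8746 kg m^2.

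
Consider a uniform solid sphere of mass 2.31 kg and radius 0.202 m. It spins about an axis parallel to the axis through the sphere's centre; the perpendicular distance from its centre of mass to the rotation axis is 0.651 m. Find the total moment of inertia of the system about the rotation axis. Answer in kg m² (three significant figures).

I_cm = (2/5)MR² = (2/5)(2.31)(0.202)² = 0.037703 kg m²; centre at d = 0.651 m, so I = I_cm + Md² gives I = 0.037703 + (2.31)(0.651)² = 1.0167 kg m².

1.02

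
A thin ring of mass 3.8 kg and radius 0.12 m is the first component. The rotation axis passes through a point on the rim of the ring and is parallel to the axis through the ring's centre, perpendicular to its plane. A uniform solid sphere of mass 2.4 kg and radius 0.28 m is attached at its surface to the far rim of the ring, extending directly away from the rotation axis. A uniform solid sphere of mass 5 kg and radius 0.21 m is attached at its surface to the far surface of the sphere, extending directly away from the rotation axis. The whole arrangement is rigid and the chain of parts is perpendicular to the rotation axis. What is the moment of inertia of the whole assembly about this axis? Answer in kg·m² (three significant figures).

6.02

Thin ring: I_cm = MR² = (3.8)(0.12)² = 0.05472 kg·m²; centre at d = 0.12 m, so I = I_cm + Md² gives I = 0.05472 + (3.8)(0.12)² = 0.10944 kg·m².
Solid sphere: I_cm = (2/5)MR² = (2/5)(2.4)(0.28)² = 0.075264 kg·m²; centre at d = 0.12 + 0.12 + 0.28 = 0.52 m, so I = I_cm + Md² gives I = 0.075264 + (2.4)(0.52)² = 0.72422 kg·m².
Solid sphere: I_cm = (2/5)MR² = (2/5)(5)(0.21)² = 0.0882 kg·m²; centre at d = 0.12 + 0.12 + 0.28 + 0.28 + 0.21 = 1.01 m, so I = I_cm + Md² gives I = 0.0882 + (5)(1.01)² = 5.1887 kg·m².
Total I = 0.10944 + 0.72422 + 5.1887 = 6.0224 kg·m².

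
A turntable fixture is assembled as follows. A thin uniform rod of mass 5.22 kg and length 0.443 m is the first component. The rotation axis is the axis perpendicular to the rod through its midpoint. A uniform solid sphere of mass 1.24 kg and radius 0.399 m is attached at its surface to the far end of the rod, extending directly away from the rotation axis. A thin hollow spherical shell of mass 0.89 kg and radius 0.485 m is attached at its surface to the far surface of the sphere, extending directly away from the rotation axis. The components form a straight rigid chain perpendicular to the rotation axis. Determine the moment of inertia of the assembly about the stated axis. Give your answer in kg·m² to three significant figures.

Thin rod: I_cm = (1/12)ML² = (1/12)(5.22)(0.443)² = 0.085368 kg·m²; axis through the centre, so I = 0.085368 kg·m².
Solid sphere: I_cm = (2/5)MR² = (2/5)(1.24)(0.399)² = 0.078964 kg·m²; centre at d = 0.2215 + 0.399 = 0.6205 m, so the parallel axis theorem gives I = 0.078964 + (1.24)(0.6205)² = 0.55639 kg·m².
Spherical shell: I_cm = (2/3)MR² = (2/3)(0.89)(0.485)² = 0.13957 kg·m²; centre at d = 0.2215 + 0.399 + 0.399 + 0.485 = 1.5045 m, so the parallel axis theorem gives I = 0.13957 + (0.89)(1.5045)² = 2.1541 kg·m².
Total I = 0.085368 + 0.55639 + 2.1541 = 2.7959 kg·m².

2.80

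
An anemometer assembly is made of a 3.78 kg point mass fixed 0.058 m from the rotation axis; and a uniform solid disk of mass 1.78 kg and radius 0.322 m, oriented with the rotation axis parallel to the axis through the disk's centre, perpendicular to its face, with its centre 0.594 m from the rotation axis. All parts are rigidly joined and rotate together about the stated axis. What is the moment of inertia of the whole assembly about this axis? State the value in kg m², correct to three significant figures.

Point mass: I_cm = 0; centre at d = 0.058 m, so I = I_cm + Md² gives I = 0 + (3.78)(0.058)² = 0.012716 kg m².
Solid disk: I_cm = (1/2)MR² = (1/2)(1.78)(0.322)² = 0.092279 kg m²; centre at d = 0.594 m, so I = I_cm + Md² gives I = 0.092279 + (1.78)(0.594)² = 0.72033 kg m².
Total I = 0.012716 + 0.72033 = 0.73304 kg m².

0.733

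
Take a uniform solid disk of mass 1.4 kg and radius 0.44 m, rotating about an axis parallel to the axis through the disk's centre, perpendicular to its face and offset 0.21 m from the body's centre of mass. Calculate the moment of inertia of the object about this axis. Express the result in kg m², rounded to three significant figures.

0.197

I_cm = (1/2)MR² = (1/2)(1.4)(0.44)² = 0.13552 kg m²; centre at d = 0.21 m, so the parallel axis theorem gives I = 0.13552 + (1.4)(0.21)² = 0.19726 kg m².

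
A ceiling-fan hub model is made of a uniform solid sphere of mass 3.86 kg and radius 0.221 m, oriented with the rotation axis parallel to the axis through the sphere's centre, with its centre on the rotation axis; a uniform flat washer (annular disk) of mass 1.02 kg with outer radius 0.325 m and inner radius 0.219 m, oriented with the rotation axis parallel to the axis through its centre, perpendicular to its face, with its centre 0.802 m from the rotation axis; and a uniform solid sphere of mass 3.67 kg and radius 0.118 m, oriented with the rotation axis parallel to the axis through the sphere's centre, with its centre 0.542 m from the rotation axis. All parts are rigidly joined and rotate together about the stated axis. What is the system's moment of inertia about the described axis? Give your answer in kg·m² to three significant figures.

Solid sphere: I_cm = (2/5)MR² = (2/5)(3.86)(0.221)² = 0.075411 kg·m²; axis through the centre, so I = 0.075411 kg·m².
Annular disk: I_cm = (1/2)M(R²+r²) = (1/2)(1.02)[(0.325)² + (0.219)²] = 0.078329 kg·m²; centre at d = 0.802 m, so the parallel axis theorem gives I = 0.078329 + (1.02)(0.802)² = 0.7344 kg·m².
Solid sphere: I_cm = (2/5)MR² = (2/5)(3.67)(0.118)² = 0.02044 kg·m²; centre at d = 0.542 m, so the parallel axis theorem gives I = 0.02044 + (3.67)(0.542)² = 1.0986 kg·m².
Total I = 0.075411 + 0.7344 + 1.0986 = 1.9084 kg·m².

1.91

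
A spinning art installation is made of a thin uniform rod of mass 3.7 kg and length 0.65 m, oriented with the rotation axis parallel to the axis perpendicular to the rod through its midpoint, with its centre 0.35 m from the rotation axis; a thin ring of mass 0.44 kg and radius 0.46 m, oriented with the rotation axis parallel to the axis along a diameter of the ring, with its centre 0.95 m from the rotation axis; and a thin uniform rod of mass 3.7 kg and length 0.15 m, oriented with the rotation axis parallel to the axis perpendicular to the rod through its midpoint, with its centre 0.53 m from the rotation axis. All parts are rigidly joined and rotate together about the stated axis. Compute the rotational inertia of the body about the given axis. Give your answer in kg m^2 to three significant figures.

Thin rod: I_cm = (1/12)ML² = (1/12)(3.7)(0.65)² = 0.13027 kg m^2; centre at d = 0.35 m, so I = I_cm + Md² gives I = 0.13027 + (3.7)(0.35)² = 0.58352 kg m^2.
Thin ring: I_cm = (1/2)MR² = (1/2)(0.44)(0.46)² = 0.046552 kg m^2; centre at d = 0.95 m, so I = I_cm + Md² gives I = 0.046552 + (0.44)(0.95)² = 0.44365 kg m^2.
Thin rod: I_cm = (1/12)ML² = (1/12)(3.7)(0.15)² = 0.0069375 kg m^2; centre at d = 0.53 m, so I = I_cm + Md² gives I = 0.0069375 + (3.7)(0.53)² = 1.0463 kg m^2.
Total I = 0.58352 + 0.44365 + 1.0463 = 2.0734 kg m^2.

2.07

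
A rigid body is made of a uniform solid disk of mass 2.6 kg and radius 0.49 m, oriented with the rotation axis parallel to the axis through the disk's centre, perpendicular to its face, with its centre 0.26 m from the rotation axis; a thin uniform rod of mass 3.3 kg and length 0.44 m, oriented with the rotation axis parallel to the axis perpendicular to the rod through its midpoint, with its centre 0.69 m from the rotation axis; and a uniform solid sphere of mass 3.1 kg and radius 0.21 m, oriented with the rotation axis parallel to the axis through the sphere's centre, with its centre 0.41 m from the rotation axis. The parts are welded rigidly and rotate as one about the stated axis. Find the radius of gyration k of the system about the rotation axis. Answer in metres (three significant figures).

Solid disk: I_cm = (1/2)MR² = (1/2)(2.6)(0.49)² = 0.31213 kg m²; centre at d = 0.26 m, so the parallel axis theorem gives I = 0.31213 + (2.6)(0.26)² = 0.48789 kg m².
Thin rod: I_cm = (1/12)ML² = (1/12)(3.3)(0.44)² = 0.05324 kg m²; centre at d = 0.69 m, so the parallel axis theorem gives I = 0.05324 + (3.3)(0.69)² = 1.6244 kg m².
Solid sphere: I_cm = (2/5)MR² = (2/5)(3.1)(0.21)² = 0.054684 kg m²; centre at d = 0.41 m, so the parallel axis theorem gives I = 0.054684 + (3.1)(0.41)² = 0.57579 kg m².
Total I = 2.6881 kg m²; total mass M = 9 kg.
k = √(I/M) = √(2.6881/9) = 0.54651 m.

0.547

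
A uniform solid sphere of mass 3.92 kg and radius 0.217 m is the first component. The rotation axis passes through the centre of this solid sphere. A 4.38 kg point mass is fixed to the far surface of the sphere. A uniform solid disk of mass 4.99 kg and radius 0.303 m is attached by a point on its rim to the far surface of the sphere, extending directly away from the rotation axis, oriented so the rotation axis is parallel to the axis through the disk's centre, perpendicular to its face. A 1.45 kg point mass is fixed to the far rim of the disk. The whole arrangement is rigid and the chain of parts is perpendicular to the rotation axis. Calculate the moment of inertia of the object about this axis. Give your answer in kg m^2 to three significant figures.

Solid sphere: I_cm = (2/5)MR² = (2/5)(3.92)(0.217)² = 0.073836 kg m^2; axis through the centre, so I = 0.073836 kg m^2.
Point mass: I_cm = 0; centre at d = 0.217 m, so I = I_cm + Md² gives I = 0 + (4.38)(0.217)² = 0.20625 kg m^2.
Solid disk: I_cm = (1/2)MR² = (1/2)(4.99)(0.303)² = 0.22906 kg m^2; centre at d = 0.217 + 0.303 = 0.52 m, so I = I_cm + Md² gives I = 0.22906 + (4.99)(0.52)² = 1.5784 kg m^2.
Point mass: I_cm = 0; centre at d = 0.217 + 0.303 + 0.303 = 0.823 m, so I = I_cm + Md² gives I = 0 + (1.45)(0.823)² = 0.98213 kg m^2.
Total I = 0.073836 + 0.20625 + 1.5784 + 0.98213 = 2.8406 kg m^2.

2.84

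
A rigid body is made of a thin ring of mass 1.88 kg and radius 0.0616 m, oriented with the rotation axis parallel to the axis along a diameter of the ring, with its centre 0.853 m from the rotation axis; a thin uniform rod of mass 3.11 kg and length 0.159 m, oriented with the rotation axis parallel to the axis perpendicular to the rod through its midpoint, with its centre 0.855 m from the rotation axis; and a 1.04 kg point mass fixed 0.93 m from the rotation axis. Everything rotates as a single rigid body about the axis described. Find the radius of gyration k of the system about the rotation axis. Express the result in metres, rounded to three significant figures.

0.869

Thin ring: I_cm = (1/2)MR² = (1/2)(1.88)(0.0616)² = 0.0035669 kg·m²; centre at d = 0.853 m, so I = I_cm + Md² gives I = 0.0035669 + (1.88)(0.853)² = 1.3715 kg·m².
Thin rod: I_cm = (1/12)ML² = (1/12)(3.11)(0.159)² = 0.006552 kg·m²; centre at d = 0.855 m, so I = I_cm + Md² gives I = 0.006552 + (3.11)(0.855)² = 2.28 kg·m².
Point mass: I_cm = 0; centre at d = 0.93 m, so I = I_cm + Md² gives I = 0 + (1.04)(0.93)² = 0.8995 kg·m².
Total I = 4.551 kg·m²; total mass M = 6.03 kg.
k = √(I/M) = √(4.551/6.03) = 0.86875 m.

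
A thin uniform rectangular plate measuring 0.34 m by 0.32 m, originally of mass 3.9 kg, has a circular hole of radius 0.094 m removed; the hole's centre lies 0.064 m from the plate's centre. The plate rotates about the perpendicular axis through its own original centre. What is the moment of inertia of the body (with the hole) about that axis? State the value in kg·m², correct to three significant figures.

0.0624

Unpierced body about its centre: I₀ = (1/12)M(a²+b²) = (1/12)(3.9)[(0.34)² + (0.32)²] = 0.07085 kg·m².
The removed disk has mass m = M·πr²/(ab) = (3.9)·π(0.094)²/(0.34·0.32) = 0.99504 kg (same uniform areal density).
Its moment of inertia about the rotation axis (parallel-axis theorem): I_hole = (1/2)mr² + md² = (1/2)(0.99504)(0.094)² + (0.99504)(0.064)² = 0.0084718 kg·m².
Treating the hole as negative mass, I = I₀ − I_hole = 0.07085 − 0.0084718 = 0.062378 kg·m².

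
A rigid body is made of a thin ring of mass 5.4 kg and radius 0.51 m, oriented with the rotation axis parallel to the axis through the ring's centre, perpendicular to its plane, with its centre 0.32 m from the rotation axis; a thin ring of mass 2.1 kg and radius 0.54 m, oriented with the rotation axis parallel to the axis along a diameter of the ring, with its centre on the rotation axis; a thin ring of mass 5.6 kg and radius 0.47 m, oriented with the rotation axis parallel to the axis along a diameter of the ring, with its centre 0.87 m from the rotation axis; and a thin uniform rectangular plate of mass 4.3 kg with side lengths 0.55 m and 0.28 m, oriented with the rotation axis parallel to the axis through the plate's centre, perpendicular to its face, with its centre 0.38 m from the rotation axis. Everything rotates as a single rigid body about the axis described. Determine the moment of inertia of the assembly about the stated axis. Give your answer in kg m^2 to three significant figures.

Thin ring: I_cm = MR² = (5.4)(0.51)² = 1.4045 kg m^2; centre at d = 0.32 m, so I = I_cm + Md² gives I = 1.4045 + (5.4)(0.32)² = 1.9575 kg m^2.
Thin ring: I_cm = (1/2)MR² = (1/2)(2.1)(0.54)² = 0.30618 kg m^2; axis through the centre, so I = 0.30618 kg m^2.
Thin ring: I_cm = (1/2)MR² = (1/2)(5.6)(0.47)² = 0.61852 kg m^2; centre at d = 0.87 m, so I = I_cm + Md² gives I = 0.61852 + (5.6)(0.87)² = 4.8572 kg m^2.
Rectangular plate: I_cm = (1/12)M(a²+b²) = (1/12)(4.3)[(0.55)² + (0.28)²] = 0.13649 kg m^2; centre at d = 0.38 m, so I = I_cm + Md² gives I = 0.13649 + (4.3)(0.38)² = 0.75741 kg m^2.
Total I = 1.9575 + 0.30618 + 4.8572 + 0.75741 = 7.8782 kg m^2.

7.88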